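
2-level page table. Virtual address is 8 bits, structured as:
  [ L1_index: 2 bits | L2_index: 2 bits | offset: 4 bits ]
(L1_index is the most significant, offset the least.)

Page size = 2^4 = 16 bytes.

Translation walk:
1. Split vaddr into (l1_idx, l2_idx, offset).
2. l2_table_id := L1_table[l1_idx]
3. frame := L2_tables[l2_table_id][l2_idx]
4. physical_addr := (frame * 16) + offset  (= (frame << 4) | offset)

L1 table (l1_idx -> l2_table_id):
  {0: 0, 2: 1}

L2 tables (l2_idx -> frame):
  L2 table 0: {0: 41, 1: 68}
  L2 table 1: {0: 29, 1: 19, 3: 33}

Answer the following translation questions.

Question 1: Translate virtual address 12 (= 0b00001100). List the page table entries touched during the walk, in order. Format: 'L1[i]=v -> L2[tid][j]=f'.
vaddr = 12 = 0b00001100
Split: l1_idx=0, l2_idx=0, offset=12

Answer: L1[0]=0 -> L2[0][0]=41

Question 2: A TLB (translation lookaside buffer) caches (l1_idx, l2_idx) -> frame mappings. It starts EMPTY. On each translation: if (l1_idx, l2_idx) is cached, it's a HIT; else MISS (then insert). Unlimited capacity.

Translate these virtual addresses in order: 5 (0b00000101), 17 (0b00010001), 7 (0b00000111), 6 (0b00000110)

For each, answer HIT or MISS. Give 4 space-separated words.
vaddr=5: (0,0) not in TLB -> MISS, insert
vaddr=17: (0,1) not in TLB -> MISS, insert
vaddr=7: (0,0) in TLB -> HIT
vaddr=6: (0,0) in TLB -> HIT

Answer: MISS MISS HIT HIT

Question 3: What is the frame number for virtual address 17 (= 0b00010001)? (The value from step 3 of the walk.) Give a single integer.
Answer: 68

Derivation:
vaddr = 17: l1_idx=0, l2_idx=1
L1[0] = 0; L2[0][1] = 68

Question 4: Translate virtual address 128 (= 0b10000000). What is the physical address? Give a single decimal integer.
Answer: 464

Derivation:
vaddr = 128 = 0b10000000
Split: l1_idx=2, l2_idx=0, offset=0
L1[2] = 1
L2[1][0] = 29
paddr = 29 * 16 + 0 = 464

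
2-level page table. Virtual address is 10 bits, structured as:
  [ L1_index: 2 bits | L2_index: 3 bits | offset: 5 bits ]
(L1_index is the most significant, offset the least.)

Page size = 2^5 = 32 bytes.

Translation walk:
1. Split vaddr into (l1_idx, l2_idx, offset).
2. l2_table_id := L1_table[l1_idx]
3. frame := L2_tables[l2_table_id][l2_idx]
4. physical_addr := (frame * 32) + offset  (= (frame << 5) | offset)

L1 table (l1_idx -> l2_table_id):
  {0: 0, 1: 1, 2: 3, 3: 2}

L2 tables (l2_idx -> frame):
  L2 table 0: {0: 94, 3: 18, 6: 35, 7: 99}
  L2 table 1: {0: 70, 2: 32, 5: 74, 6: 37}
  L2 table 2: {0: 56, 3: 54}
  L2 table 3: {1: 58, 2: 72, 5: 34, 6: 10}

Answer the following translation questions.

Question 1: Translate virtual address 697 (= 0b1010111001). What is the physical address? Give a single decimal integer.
Answer: 1113

Derivation:
vaddr = 697 = 0b1010111001
Split: l1_idx=2, l2_idx=5, offset=25
L1[2] = 3
L2[3][5] = 34
paddr = 34 * 32 + 25 = 1113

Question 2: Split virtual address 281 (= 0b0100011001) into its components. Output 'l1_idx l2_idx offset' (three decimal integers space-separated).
vaddr = 281 = 0b0100011001
  top 2 bits -> l1_idx = 1
  next 3 bits -> l2_idx = 0
  bottom 5 bits -> offset = 25

Answer: 1 0 25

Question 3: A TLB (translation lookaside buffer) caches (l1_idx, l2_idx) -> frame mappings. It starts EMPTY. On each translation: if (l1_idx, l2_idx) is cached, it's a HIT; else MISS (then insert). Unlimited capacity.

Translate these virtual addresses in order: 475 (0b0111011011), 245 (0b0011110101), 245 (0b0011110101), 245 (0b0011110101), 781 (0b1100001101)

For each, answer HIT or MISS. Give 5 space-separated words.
Answer: MISS MISS HIT HIT MISS

Derivation:
vaddr=475: (1,6) not in TLB -> MISS, insert
vaddr=245: (0,7) not in TLB -> MISS, insert
vaddr=245: (0,7) in TLB -> HIT
vaddr=245: (0,7) in TLB -> HIT
vaddr=781: (3,0) not in TLB -> MISS, insert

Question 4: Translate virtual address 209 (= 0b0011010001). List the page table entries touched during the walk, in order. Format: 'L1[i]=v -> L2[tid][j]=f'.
Answer: L1[0]=0 -> L2[0][6]=35

Derivation:
vaddr = 209 = 0b0011010001
Split: l1_idx=0, l2_idx=6, offset=17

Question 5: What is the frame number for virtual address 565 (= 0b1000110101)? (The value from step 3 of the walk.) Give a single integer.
Answer: 58

Derivation:
vaddr = 565: l1_idx=2, l2_idx=1
L1[2] = 3; L2[3][1] = 58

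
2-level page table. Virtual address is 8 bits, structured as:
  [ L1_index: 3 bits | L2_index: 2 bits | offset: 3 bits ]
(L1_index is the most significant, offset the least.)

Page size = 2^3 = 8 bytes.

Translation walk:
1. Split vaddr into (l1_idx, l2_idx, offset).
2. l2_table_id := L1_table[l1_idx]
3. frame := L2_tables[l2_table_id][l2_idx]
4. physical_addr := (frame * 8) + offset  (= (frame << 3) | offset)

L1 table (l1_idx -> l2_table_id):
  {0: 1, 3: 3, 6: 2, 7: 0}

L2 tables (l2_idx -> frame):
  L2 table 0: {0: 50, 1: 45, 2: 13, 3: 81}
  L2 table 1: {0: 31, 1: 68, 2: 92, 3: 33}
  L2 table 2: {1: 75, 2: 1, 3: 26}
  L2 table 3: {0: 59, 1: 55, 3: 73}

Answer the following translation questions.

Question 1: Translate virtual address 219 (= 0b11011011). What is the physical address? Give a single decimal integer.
vaddr = 219 = 0b11011011
Split: l1_idx=6, l2_idx=3, offset=3
L1[6] = 2
L2[2][3] = 26
paddr = 26 * 8 + 3 = 211

Answer: 211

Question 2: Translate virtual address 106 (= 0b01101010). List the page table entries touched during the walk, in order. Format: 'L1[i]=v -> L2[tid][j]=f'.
vaddr = 106 = 0b01101010
Split: l1_idx=3, l2_idx=1, offset=2

Answer: L1[3]=3 -> L2[3][1]=55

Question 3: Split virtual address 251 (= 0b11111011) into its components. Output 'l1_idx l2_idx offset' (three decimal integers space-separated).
Answer: 7 3 3

Derivation:
vaddr = 251 = 0b11111011
  top 3 bits -> l1_idx = 7
  next 2 bits -> l2_idx = 3
  bottom 3 bits -> offset = 3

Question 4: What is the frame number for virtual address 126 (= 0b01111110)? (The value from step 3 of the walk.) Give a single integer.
Answer: 73

Derivation:
vaddr = 126: l1_idx=3, l2_idx=3
L1[3] = 3; L2[3][3] = 73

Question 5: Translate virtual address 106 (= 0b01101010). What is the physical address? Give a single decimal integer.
vaddr = 106 = 0b01101010
Split: l1_idx=3, l2_idx=1, offset=2
L1[3] = 3
L2[3][1] = 55
paddr = 55 * 8 + 2 = 442

Answer: 442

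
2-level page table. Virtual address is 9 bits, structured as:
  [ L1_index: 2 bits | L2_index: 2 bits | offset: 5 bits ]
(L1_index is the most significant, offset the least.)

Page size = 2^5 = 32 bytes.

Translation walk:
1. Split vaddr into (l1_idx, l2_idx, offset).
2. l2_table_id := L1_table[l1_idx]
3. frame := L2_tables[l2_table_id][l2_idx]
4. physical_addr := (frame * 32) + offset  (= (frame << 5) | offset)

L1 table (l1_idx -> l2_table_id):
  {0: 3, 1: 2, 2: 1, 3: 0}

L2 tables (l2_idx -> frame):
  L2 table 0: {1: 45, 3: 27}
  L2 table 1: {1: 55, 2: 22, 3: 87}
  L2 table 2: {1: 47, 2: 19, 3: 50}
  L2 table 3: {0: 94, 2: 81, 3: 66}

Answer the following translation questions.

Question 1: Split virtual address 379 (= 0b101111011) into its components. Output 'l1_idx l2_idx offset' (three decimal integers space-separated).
vaddr = 379 = 0b101111011
  top 2 bits -> l1_idx = 2
  next 2 bits -> l2_idx = 3
  bottom 5 bits -> offset = 27

Answer: 2 3 27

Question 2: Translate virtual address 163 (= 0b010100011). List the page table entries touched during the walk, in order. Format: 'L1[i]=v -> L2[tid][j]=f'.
Answer: L1[1]=2 -> L2[2][1]=47

Derivation:
vaddr = 163 = 0b010100011
Split: l1_idx=1, l2_idx=1, offset=3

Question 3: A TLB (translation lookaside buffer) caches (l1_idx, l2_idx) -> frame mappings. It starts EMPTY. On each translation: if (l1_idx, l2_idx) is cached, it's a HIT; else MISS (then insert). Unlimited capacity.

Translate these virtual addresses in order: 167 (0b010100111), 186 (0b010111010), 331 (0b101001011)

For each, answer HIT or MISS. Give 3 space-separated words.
Answer: MISS HIT MISS

Derivation:
vaddr=167: (1,1) not in TLB -> MISS, insert
vaddr=186: (1,1) in TLB -> HIT
vaddr=331: (2,2) not in TLB -> MISS, insert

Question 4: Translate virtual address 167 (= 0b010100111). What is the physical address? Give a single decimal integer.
Answer: 1511

Derivation:
vaddr = 167 = 0b010100111
Split: l1_idx=1, l2_idx=1, offset=7
L1[1] = 2
L2[2][1] = 47
paddr = 47 * 32 + 7 = 1511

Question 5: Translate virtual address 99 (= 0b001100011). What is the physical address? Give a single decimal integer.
vaddr = 99 = 0b001100011
Split: l1_idx=0, l2_idx=3, offset=3
L1[0] = 3
L2[3][3] = 66
paddr = 66 * 32 + 3 = 2115

Answer: 2115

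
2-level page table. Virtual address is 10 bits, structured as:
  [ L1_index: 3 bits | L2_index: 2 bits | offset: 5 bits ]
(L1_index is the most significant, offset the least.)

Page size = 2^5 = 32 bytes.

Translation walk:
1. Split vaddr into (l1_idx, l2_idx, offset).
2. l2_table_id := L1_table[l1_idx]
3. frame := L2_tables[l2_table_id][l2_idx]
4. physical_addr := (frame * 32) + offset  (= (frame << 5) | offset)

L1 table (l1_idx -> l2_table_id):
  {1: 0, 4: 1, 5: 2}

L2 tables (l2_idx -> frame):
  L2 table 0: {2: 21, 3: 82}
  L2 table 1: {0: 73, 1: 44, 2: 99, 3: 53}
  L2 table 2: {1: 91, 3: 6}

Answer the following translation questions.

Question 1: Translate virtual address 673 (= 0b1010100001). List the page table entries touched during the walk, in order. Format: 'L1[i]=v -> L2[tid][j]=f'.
vaddr = 673 = 0b1010100001
Split: l1_idx=5, l2_idx=1, offset=1

Answer: L1[5]=2 -> L2[2][1]=91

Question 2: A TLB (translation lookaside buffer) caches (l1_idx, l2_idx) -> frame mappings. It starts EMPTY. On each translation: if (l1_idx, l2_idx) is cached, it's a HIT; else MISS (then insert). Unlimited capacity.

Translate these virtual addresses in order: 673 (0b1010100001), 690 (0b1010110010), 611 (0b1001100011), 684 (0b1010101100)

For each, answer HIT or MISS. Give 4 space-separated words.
Answer: MISS HIT MISS HIT

Derivation:
vaddr=673: (5,1) not in TLB -> MISS, insert
vaddr=690: (5,1) in TLB -> HIT
vaddr=611: (4,3) not in TLB -> MISS, insert
vaddr=684: (5,1) in TLB -> HIT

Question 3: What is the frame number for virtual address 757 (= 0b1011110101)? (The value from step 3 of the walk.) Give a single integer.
vaddr = 757: l1_idx=5, l2_idx=3
L1[5] = 2; L2[2][3] = 6

Answer: 6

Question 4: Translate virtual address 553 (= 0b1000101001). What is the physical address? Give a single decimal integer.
Answer: 1417

Derivation:
vaddr = 553 = 0b1000101001
Split: l1_idx=4, l2_idx=1, offset=9
L1[4] = 1
L2[1][1] = 44
paddr = 44 * 32 + 9 = 1417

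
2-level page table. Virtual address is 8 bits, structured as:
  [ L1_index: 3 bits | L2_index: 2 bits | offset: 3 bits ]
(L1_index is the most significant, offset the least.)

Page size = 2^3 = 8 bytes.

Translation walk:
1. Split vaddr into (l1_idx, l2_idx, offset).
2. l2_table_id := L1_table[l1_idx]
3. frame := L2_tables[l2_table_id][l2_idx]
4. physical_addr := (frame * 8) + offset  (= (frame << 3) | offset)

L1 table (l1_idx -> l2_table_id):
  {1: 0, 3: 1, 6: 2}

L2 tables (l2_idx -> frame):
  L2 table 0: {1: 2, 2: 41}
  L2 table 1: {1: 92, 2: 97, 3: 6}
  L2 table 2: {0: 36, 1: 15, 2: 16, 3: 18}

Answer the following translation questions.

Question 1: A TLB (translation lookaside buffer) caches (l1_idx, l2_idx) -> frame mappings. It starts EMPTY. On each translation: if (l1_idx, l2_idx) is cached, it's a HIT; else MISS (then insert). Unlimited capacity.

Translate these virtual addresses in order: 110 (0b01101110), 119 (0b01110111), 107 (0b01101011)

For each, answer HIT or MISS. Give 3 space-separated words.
vaddr=110: (3,1) not in TLB -> MISS, insert
vaddr=119: (3,2) not in TLB -> MISS, insert
vaddr=107: (3,1) in TLB -> HIT

Answer: MISS MISS HIT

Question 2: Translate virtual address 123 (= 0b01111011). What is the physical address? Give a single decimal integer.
vaddr = 123 = 0b01111011
Split: l1_idx=3, l2_idx=3, offset=3
L1[3] = 1
L2[1][3] = 6
paddr = 6 * 8 + 3 = 51

Answer: 51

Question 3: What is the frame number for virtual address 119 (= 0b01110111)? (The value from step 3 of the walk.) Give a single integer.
Answer: 97

Derivation:
vaddr = 119: l1_idx=3, l2_idx=2
L1[3] = 1; L2[1][2] = 97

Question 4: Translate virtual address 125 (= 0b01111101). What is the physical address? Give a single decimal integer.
Answer: 53

Derivation:
vaddr = 125 = 0b01111101
Split: l1_idx=3, l2_idx=3, offset=5
L1[3] = 1
L2[1][3] = 6
paddr = 6 * 8 + 5 = 53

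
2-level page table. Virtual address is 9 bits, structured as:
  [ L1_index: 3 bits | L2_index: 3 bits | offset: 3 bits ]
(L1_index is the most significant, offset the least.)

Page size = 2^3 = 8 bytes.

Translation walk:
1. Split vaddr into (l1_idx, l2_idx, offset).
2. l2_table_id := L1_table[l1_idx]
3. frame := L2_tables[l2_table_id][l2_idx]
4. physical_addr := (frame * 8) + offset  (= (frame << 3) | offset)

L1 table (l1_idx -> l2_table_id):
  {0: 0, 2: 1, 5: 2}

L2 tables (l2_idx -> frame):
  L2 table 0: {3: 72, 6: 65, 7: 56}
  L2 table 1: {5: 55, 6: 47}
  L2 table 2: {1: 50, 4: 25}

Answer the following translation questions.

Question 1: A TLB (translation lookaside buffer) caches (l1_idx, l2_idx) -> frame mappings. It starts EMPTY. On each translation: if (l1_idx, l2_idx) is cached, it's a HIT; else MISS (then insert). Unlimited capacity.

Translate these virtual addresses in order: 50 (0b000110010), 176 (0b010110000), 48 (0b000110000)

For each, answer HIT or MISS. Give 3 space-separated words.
vaddr=50: (0,6) not in TLB -> MISS, insert
vaddr=176: (2,6) not in TLB -> MISS, insert
vaddr=48: (0,6) in TLB -> HIT

Answer: MISS MISS HIT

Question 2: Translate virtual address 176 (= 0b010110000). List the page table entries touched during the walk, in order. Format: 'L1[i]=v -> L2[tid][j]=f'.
Answer: L1[2]=1 -> L2[1][6]=47

Derivation:
vaddr = 176 = 0b010110000
Split: l1_idx=2, l2_idx=6, offset=0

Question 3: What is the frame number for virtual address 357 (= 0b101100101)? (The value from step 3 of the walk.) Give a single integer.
Answer: 25

Derivation:
vaddr = 357: l1_idx=5, l2_idx=4
L1[5] = 2; L2[2][4] = 25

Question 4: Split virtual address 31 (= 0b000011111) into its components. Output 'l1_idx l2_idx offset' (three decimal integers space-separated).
vaddr = 31 = 0b000011111
  top 3 bits -> l1_idx = 0
  next 3 bits -> l2_idx = 3
  bottom 3 bits -> offset = 7

Answer: 0 3 7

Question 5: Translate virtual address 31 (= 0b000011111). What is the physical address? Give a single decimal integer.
vaddr = 31 = 0b000011111
Split: l1_idx=0, l2_idx=3, offset=7
L1[0] = 0
L2[0][3] = 72
paddr = 72 * 8 + 7 = 583

Answer: 583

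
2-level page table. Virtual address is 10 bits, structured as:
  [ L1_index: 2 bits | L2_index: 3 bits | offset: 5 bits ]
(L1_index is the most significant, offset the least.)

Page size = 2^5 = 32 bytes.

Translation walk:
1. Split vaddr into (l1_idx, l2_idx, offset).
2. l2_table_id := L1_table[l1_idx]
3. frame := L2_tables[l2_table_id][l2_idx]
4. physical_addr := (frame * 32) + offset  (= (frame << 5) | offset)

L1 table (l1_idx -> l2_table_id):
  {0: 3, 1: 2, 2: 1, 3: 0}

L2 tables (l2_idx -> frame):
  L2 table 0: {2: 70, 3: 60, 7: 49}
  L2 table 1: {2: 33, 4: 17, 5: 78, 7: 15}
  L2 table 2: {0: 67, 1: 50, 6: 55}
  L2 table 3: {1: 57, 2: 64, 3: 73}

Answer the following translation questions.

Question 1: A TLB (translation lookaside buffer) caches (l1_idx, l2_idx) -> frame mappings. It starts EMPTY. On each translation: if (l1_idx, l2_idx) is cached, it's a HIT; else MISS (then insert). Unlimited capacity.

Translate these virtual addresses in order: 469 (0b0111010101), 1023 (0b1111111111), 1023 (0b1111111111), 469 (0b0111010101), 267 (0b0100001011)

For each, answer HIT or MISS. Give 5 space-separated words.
vaddr=469: (1,6) not in TLB -> MISS, insert
vaddr=1023: (3,7) not in TLB -> MISS, insert
vaddr=1023: (3,7) in TLB -> HIT
vaddr=469: (1,6) in TLB -> HIT
vaddr=267: (1,0) not in TLB -> MISS, insert

Answer: MISS MISS HIT HIT MISS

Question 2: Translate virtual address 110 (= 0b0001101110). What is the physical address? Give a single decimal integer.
vaddr = 110 = 0b0001101110
Split: l1_idx=0, l2_idx=3, offset=14
L1[0] = 3
L2[3][3] = 73
paddr = 73 * 32 + 14 = 2350

Answer: 2350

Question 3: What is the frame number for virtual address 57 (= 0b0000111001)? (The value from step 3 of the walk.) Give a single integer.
vaddr = 57: l1_idx=0, l2_idx=1
L1[0] = 3; L2[3][1] = 57

Answer: 57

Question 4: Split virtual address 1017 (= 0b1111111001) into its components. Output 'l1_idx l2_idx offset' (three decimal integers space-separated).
Answer: 3 7 25

Derivation:
vaddr = 1017 = 0b1111111001
  top 2 bits -> l1_idx = 3
  next 3 bits -> l2_idx = 7
  bottom 5 bits -> offset = 25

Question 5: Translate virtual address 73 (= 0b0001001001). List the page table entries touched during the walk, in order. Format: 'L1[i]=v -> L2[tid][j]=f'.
vaddr = 73 = 0b0001001001
Split: l1_idx=0, l2_idx=2, offset=9

Answer: L1[0]=3 -> L2[3][2]=64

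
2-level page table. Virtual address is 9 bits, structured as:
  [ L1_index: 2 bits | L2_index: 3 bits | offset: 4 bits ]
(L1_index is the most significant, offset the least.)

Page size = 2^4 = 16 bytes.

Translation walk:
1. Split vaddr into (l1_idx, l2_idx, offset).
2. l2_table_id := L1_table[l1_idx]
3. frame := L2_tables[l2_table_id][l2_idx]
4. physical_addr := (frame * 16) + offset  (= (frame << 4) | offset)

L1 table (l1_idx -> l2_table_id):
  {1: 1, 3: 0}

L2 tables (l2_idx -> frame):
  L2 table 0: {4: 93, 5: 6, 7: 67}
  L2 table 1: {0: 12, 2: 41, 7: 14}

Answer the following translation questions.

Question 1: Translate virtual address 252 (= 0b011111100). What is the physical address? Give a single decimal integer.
vaddr = 252 = 0b011111100
Split: l1_idx=1, l2_idx=7, offset=12
L1[1] = 1
L2[1][7] = 14
paddr = 14 * 16 + 12 = 236

Answer: 236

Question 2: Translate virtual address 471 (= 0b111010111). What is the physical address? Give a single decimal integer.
Answer: 103

Derivation:
vaddr = 471 = 0b111010111
Split: l1_idx=3, l2_idx=5, offset=7
L1[3] = 0
L2[0][5] = 6
paddr = 6 * 16 + 7 = 103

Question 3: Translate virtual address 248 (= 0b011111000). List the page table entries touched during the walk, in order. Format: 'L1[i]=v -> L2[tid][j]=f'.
vaddr = 248 = 0b011111000
Split: l1_idx=1, l2_idx=7, offset=8

Answer: L1[1]=1 -> L2[1][7]=14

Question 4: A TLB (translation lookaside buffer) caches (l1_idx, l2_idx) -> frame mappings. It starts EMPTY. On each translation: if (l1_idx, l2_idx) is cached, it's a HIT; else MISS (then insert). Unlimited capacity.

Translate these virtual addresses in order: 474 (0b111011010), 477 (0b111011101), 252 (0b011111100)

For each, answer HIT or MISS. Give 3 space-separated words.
vaddr=474: (3,5) not in TLB -> MISS, insert
vaddr=477: (3,5) in TLB -> HIT
vaddr=252: (1,7) not in TLB -> MISS, insert

Answer: MISS HIT MISS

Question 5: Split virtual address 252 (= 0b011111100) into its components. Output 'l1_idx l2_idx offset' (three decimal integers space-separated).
Answer: 1 7 12

Derivation:
vaddr = 252 = 0b011111100
  top 2 bits -> l1_idx = 1
  next 3 bits -> l2_idx = 7
  bottom 4 bits -> offset = 12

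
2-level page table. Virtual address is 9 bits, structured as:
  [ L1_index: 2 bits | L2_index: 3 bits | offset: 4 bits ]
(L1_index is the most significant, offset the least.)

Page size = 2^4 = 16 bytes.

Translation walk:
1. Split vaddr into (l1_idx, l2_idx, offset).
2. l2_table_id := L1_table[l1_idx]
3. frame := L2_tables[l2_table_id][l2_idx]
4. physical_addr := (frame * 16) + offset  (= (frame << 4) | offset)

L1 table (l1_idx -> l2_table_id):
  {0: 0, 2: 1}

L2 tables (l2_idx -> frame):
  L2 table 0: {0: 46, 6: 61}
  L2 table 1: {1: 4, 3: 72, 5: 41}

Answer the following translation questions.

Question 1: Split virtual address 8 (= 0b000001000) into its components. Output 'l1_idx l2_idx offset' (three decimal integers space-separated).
Answer: 0 0 8

Derivation:
vaddr = 8 = 0b000001000
  top 2 bits -> l1_idx = 0
  next 3 bits -> l2_idx = 0
  bottom 4 bits -> offset = 8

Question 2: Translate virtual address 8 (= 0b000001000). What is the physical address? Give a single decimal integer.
Answer: 744

Derivation:
vaddr = 8 = 0b000001000
Split: l1_idx=0, l2_idx=0, offset=8
L1[0] = 0
L2[0][0] = 46
paddr = 46 * 16 + 8 = 744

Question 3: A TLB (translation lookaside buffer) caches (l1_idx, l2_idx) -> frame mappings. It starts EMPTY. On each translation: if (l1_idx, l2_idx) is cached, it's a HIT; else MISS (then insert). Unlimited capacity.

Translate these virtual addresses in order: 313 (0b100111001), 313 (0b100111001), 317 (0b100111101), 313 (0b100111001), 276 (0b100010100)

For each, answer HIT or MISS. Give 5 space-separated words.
vaddr=313: (2,3) not in TLB -> MISS, insert
vaddr=313: (2,3) in TLB -> HIT
vaddr=317: (2,3) in TLB -> HIT
vaddr=313: (2,3) in TLB -> HIT
vaddr=276: (2,1) not in TLB -> MISS, insert

Answer: MISS HIT HIT HIT MISS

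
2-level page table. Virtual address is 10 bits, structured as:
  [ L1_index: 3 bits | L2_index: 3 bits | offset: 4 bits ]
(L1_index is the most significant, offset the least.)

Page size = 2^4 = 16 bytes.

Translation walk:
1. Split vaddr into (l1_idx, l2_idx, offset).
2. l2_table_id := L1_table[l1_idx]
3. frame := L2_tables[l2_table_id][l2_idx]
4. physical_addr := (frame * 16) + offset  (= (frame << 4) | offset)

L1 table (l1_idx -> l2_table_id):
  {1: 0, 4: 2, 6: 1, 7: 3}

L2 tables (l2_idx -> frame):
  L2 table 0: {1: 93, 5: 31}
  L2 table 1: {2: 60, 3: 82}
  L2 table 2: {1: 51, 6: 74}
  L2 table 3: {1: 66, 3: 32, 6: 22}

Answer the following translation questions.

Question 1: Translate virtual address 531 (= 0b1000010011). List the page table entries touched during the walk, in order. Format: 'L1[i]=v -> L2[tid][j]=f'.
Answer: L1[4]=2 -> L2[2][1]=51

Derivation:
vaddr = 531 = 0b1000010011
Split: l1_idx=4, l2_idx=1, offset=3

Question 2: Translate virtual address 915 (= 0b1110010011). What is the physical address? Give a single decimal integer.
Answer: 1059

Derivation:
vaddr = 915 = 0b1110010011
Split: l1_idx=7, l2_idx=1, offset=3
L1[7] = 3
L2[3][1] = 66
paddr = 66 * 16 + 3 = 1059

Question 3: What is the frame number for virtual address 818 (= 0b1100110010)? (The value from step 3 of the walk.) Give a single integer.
Answer: 82

Derivation:
vaddr = 818: l1_idx=6, l2_idx=3
L1[6] = 1; L2[1][3] = 82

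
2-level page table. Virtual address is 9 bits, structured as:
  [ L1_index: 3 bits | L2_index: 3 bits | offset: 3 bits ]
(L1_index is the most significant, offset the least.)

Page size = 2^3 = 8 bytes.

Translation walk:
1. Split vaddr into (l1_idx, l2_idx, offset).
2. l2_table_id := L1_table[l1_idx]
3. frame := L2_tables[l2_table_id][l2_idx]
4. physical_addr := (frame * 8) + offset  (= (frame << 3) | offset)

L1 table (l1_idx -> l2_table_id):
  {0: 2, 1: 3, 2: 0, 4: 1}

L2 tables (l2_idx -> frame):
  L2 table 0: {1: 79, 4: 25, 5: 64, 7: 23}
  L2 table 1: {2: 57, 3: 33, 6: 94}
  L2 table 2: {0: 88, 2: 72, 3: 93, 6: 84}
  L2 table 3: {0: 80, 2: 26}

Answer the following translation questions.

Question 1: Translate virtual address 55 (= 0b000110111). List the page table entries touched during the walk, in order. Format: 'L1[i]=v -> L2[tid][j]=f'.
vaddr = 55 = 0b000110111
Split: l1_idx=0, l2_idx=6, offset=7

Answer: L1[0]=2 -> L2[2][6]=84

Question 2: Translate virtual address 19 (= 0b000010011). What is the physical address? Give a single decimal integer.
vaddr = 19 = 0b000010011
Split: l1_idx=0, l2_idx=2, offset=3
L1[0] = 2
L2[2][2] = 72
paddr = 72 * 8 + 3 = 579

Answer: 579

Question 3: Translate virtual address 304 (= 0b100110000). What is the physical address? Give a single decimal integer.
vaddr = 304 = 0b100110000
Split: l1_idx=4, l2_idx=6, offset=0
L1[4] = 1
L2[1][6] = 94
paddr = 94 * 8 + 0 = 752

Answer: 752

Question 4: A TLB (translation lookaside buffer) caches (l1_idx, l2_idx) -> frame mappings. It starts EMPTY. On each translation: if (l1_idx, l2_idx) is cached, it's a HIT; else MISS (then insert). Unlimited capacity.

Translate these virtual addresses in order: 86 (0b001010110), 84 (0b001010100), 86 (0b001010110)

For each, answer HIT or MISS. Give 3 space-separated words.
vaddr=86: (1,2) not in TLB -> MISS, insert
vaddr=84: (1,2) in TLB -> HIT
vaddr=86: (1,2) in TLB -> HIT

Answer: MISS HIT HIT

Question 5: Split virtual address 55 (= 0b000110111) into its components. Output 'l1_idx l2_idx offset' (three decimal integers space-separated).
vaddr = 55 = 0b000110111
  top 3 bits -> l1_idx = 0
  next 3 bits -> l2_idx = 6
  bottom 3 bits -> offset = 7

Answer: 0 6 7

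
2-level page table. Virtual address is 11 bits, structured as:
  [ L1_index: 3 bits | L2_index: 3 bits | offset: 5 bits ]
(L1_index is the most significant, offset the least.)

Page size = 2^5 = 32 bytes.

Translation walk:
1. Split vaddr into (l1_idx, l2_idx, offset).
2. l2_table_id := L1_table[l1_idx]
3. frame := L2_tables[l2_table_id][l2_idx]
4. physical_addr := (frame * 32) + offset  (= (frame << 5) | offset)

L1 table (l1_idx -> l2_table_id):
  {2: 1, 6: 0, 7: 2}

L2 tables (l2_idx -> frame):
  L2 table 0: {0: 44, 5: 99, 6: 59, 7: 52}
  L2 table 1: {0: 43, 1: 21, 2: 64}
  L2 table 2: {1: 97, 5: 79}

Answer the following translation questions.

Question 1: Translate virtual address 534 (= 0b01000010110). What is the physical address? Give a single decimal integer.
Answer: 1398

Derivation:
vaddr = 534 = 0b01000010110
Split: l1_idx=2, l2_idx=0, offset=22
L1[2] = 1
L2[1][0] = 43
paddr = 43 * 32 + 22 = 1398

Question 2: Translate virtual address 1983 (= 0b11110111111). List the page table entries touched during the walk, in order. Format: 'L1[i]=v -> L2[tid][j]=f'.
vaddr = 1983 = 0b11110111111
Split: l1_idx=7, l2_idx=5, offset=31

Answer: L1[7]=2 -> L2[2][5]=79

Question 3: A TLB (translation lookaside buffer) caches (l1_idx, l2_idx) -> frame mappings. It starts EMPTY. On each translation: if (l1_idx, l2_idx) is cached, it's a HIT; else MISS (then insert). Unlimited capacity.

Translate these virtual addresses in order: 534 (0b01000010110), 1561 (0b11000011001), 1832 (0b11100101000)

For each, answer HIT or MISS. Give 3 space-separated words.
Answer: MISS MISS MISS

Derivation:
vaddr=534: (2,0) not in TLB -> MISS, insert
vaddr=1561: (6,0) not in TLB -> MISS, insert
vaddr=1832: (7,1) not in TLB -> MISS, insert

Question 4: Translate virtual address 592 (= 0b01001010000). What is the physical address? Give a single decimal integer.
vaddr = 592 = 0b01001010000
Split: l1_idx=2, l2_idx=2, offset=16
L1[2] = 1
L2[1][2] = 64
paddr = 64 * 32 + 16 = 2064

Answer: 2064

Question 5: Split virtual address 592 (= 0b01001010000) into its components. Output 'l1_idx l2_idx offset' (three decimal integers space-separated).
vaddr = 592 = 0b01001010000
  top 3 bits -> l1_idx = 2
  next 3 bits -> l2_idx = 2
  bottom 5 bits -> offset = 16

Answer: 2 2 16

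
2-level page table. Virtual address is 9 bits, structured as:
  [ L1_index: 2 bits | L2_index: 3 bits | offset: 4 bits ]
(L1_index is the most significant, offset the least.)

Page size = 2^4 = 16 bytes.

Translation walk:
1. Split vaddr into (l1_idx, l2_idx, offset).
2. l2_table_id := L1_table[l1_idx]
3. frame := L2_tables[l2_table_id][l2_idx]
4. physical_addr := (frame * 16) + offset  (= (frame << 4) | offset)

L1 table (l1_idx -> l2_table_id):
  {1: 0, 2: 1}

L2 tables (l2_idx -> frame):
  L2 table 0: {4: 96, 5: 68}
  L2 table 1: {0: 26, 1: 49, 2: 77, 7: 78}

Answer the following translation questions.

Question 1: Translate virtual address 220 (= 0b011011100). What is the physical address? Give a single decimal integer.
vaddr = 220 = 0b011011100
Split: l1_idx=1, l2_idx=5, offset=12
L1[1] = 0
L2[0][5] = 68
paddr = 68 * 16 + 12 = 1100

Answer: 1100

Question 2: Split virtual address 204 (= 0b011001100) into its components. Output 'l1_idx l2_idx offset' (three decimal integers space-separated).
vaddr = 204 = 0b011001100
  top 2 bits -> l1_idx = 1
  next 3 bits -> l2_idx = 4
  bottom 4 bits -> offset = 12

Answer: 1 4 12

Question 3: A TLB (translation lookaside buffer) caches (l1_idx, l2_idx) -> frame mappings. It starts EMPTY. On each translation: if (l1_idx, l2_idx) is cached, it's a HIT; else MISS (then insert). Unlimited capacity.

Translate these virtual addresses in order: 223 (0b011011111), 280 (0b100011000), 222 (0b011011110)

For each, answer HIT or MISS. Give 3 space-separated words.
vaddr=223: (1,5) not in TLB -> MISS, insert
vaddr=280: (2,1) not in TLB -> MISS, insert
vaddr=222: (1,5) in TLB -> HIT

Answer: MISS MISS HIT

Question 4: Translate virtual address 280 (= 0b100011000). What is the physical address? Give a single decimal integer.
vaddr = 280 = 0b100011000
Split: l1_idx=2, l2_idx=1, offset=8
L1[2] = 1
L2[1][1] = 49
paddr = 49 * 16 + 8 = 792

Answer: 792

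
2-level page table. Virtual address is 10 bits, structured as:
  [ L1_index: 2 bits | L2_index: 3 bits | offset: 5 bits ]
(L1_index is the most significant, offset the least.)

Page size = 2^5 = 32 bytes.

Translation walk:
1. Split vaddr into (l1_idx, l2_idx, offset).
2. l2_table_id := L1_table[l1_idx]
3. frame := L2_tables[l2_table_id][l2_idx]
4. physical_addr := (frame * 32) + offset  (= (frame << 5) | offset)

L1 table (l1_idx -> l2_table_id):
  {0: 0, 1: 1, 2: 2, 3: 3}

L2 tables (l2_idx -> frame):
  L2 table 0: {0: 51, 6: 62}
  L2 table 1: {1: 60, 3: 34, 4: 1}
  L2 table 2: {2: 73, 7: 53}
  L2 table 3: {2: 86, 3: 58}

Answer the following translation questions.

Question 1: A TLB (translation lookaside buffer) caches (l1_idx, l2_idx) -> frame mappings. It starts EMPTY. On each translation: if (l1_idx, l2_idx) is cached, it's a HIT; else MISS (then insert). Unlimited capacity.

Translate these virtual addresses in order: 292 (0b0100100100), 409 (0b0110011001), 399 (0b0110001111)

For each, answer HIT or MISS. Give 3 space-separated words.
vaddr=292: (1,1) not in TLB -> MISS, insert
vaddr=409: (1,4) not in TLB -> MISS, insert
vaddr=399: (1,4) in TLB -> HIT

Answer: MISS MISS HIT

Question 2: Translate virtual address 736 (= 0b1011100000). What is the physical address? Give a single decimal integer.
vaddr = 736 = 0b1011100000
Split: l1_idx=2, l2_idx=7, offset=0
L1[2] = 2
L2[2][7] = 53
paddr = 53 * 32 + 0 = 1696

Answer: 1696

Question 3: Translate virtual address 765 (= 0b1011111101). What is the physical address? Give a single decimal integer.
vaddr = 765 = 0b1011111101
Split: l1_idx=2, l2_idx=7, offset=29
L1[2] = 2
L2[2][7] = 53
paddr = 53 * 32 + 29 = 1725

Answer: 1725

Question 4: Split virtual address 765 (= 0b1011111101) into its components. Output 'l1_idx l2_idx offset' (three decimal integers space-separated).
Answer: 2 7 29

Derivation:
vaddr = 765 = 0b1011111101
  top 2 bits -> l1_idx = 2
  next 3 bits -> l2_idx = 7
  bottom 5 bits -> offset = 29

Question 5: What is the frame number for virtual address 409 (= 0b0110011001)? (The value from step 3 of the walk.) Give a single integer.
vaddr = 409: l1_idx=1, l2_idx=4
L1[1] = 1; L2[1][4] = 1

Answer: 1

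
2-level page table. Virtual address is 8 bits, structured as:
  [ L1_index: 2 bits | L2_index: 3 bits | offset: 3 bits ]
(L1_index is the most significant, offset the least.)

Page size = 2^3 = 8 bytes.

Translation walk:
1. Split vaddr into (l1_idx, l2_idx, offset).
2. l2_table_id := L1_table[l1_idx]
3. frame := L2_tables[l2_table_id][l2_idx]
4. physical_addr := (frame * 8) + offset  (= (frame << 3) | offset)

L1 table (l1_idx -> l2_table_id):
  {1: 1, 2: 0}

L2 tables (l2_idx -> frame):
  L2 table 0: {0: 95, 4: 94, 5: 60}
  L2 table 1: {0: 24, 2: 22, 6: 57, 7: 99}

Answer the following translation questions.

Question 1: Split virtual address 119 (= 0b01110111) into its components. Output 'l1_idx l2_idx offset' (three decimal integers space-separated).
vaddr = 119 = 0b01110111
  top 2 bits -> l1_idx = 1
  next 3 bits -> l2_idx = 6
  bottom 3 bits -> offset = 7

Answer: 1 6 7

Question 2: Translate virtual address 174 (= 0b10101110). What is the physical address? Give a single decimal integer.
vaddr = 174 = 0b10101110
Split: l1_idx=2, l2_idx=5, offset=6
L1[2] = 0
L2[0][5] = 60
paddr = 60 * 8 + 6 = 486

Answer: 486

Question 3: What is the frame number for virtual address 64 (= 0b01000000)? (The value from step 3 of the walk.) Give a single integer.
vaddr = 64: l1_idx=1, l2_idx=0
L1[1] = 1; L2[1][0] = 24

Answer: 24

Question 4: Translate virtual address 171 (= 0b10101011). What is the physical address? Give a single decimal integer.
Answer: 483

Derivation:
vaddr = 171 = 0b10101011
Split: l1_idx=2, l2_idx=5, offset=3
L1[2] = 0
L2[0][5] = 60
paddr = 60 * 8 + 3 = 483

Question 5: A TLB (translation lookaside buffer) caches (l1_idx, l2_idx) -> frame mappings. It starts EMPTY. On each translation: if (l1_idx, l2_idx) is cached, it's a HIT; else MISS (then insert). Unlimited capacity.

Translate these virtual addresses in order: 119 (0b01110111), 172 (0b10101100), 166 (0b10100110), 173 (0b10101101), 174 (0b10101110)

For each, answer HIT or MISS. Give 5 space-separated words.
vaddr=119: (1,6) not in TLB -> MISS, insert
vaddr=172: (2,5) not in TLB -> MISS, insert
vaddr=166: (2,4) not in TLB -> MISS, insert
vaddr=173: (2,5) in TLB -> HIT
vaddr=174: (2,5) in TLB -> HIT

Answer: MISS MISS MISS HIT HIT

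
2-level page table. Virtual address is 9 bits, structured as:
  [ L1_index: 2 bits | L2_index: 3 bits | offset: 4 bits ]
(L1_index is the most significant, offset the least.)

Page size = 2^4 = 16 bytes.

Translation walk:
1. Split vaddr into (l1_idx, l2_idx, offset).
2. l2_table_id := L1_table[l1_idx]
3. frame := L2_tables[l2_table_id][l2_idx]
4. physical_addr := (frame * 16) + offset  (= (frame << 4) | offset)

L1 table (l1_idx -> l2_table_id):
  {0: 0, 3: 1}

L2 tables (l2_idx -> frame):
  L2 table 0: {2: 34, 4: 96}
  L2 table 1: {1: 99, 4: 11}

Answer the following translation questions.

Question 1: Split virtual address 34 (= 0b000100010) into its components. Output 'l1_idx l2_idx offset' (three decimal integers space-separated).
vaddr = 34 = 0b000100010
  top 2 bits -> l1_idx = 0
  next 3 bits -> l2_idx = 2
  bottom 4 bits -> offset = 2

Answer: 0 2 2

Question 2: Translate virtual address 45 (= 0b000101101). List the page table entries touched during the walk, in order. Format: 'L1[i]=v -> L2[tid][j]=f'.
Answer: L1[0]=0 -> L2[0][2]=34

Derivation:
vaddr = 45 = 0b000101101
Split: l1_idx=0, l2_idx=2, offset=13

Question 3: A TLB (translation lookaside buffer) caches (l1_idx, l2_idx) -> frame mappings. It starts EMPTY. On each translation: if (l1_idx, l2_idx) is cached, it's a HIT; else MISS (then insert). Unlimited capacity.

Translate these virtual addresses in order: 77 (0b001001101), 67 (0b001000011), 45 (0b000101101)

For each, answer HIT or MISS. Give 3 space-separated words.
Answer: MISS HIT MISS

Derivation:
vaddr=77: (0,4) not in TLB -> MISS, insert
vaddr=67: (0,4) in TLB -> HIT
vaddr=45: (0,2) not in TLB -> MISS, insert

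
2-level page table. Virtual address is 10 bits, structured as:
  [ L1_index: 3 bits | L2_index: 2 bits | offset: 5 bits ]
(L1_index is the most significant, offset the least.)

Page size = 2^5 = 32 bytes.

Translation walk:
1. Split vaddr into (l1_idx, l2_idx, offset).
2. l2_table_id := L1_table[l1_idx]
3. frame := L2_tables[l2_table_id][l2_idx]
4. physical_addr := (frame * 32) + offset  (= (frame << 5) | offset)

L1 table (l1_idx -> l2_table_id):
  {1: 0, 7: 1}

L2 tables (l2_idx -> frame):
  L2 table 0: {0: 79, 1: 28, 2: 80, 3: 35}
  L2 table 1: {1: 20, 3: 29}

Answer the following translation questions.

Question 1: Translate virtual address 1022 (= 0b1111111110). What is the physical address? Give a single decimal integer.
Answer: 958

Derivation:
vaddr = 1022 = 0b1111111110
Split: l1_idx=7, l2_idx=3, offset=30
L1[7] = 1
L2[1][3] = 29
paddr = 29 * 32 + 30 = 958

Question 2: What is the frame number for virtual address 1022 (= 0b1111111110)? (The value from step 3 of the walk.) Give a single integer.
vaddr = 1022: l1_idx=7, l2_idx=3
L1[7] = 1; L2[1][3] = 29

Answer: 29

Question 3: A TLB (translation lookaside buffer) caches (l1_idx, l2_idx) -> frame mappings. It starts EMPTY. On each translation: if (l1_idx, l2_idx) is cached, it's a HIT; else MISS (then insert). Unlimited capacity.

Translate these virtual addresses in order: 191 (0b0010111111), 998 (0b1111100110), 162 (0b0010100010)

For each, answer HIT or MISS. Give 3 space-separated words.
vaddr=191: (1,1) not in TLB -> MISS, insert
vaddr=998: (7,3) not in TLB -> MISS, insert
vaddr=162: (1,1) in TLB -> HIT

Answer: MISS MISS HIT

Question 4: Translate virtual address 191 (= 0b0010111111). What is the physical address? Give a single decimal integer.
vaddr = 191 = 0b0010111111
Split: l1_idx=1, l2_idx=1, offset=31
L1[1] = 0
L2[0][1] = 28
paddr = 28 * 32 + 31 = 927

Answer: 927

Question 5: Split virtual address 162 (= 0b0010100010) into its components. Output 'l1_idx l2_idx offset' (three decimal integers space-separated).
Answer: 1 1 2

Derivation:
vaddr = 162 = 0b0010100010
  top 3 bits -> l1_idx = 1
  next 2 bits -> l2_idx = 1
  bottom 5 bits -> offset = 2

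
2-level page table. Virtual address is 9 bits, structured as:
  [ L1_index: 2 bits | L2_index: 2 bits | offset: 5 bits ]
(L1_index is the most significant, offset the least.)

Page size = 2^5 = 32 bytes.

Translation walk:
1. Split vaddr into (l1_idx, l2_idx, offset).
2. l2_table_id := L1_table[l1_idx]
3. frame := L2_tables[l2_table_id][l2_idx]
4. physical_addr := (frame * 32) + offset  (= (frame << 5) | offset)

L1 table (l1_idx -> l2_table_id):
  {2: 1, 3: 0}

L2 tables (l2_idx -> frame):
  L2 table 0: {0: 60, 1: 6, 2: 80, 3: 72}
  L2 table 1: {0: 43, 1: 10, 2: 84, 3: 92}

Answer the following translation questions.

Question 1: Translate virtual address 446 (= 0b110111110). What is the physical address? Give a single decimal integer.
Answer: 222

Derivation:
vaddr = 446 = 0b110111110
Split: l1_idx=3, l2_idx=1, offset=30
L1[3] = 0
L2[0][1] = 6
paddr = 6 * 32 + 30 = 222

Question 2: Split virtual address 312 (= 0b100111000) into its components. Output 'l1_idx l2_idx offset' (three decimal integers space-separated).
vaddr = 312 = 0b100111000
  top 2 bits -> l1_idx = 2
  next 2 bits -> l2_idx = 1
  bottom 5 bits -> offset = 24

Answer: 2 1 24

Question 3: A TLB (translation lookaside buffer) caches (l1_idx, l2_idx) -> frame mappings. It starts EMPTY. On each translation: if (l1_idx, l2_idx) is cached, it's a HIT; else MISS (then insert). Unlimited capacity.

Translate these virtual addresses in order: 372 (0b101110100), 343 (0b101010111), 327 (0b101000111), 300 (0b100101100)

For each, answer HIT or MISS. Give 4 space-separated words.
vaddr=372: (2,3) not in TLB -> MISS, insert
vaddr=343: (2,2) not in TLB -> MISS, insert
vaddr=327: (2,2) in TLB -> HIT
vaddr=300: (2,1) not in TLB -> MISS, insert

Answer: MISS MISS HIT MISS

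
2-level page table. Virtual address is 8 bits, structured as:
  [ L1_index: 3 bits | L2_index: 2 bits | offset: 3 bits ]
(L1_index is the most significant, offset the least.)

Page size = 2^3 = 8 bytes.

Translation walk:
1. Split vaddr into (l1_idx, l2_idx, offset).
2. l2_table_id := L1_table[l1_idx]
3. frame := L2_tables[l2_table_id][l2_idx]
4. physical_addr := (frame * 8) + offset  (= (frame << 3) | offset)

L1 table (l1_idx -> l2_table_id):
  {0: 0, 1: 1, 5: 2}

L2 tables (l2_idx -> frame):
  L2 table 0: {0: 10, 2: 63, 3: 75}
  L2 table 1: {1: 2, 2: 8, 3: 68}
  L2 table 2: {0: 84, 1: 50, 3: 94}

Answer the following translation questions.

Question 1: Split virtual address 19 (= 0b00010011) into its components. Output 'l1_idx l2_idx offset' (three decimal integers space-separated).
Answer: 0 2 3

Derivation:
vaddr = 19 = 0b00010011
  top 3 bits -> l1_idx = 0
  next 2 bits -> l2_idx = 2
  bottom 3 bits -> offset = 3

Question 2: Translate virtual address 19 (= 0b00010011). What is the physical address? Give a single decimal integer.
Answer: 507

Derivation:
vaddr = 19 = 0b00010011
Split: l1_idx=0, l2_idx=2, offset=3
L1[0] = 0
L2[0][2] = 63
paddr = 63 * 8 + 3 = 507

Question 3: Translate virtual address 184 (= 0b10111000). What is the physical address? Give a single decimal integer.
Answer: 752

Derivation:
vaddr = 184 = 0b10111000
Split: l1_idx=5, l2_idx=3, offset=0
L1[5] = 2
L2[2][3] = 94
paddr = 94 * 8 + 0 = 752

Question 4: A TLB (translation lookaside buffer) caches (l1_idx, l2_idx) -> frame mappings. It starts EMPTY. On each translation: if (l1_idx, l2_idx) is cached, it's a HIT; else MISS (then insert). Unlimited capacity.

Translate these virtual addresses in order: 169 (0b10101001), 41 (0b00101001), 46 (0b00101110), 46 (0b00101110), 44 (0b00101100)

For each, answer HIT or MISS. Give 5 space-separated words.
Answer: MISS MISS HIT HIT HIT

Derivation:
vaddr=169: (5,1) not in TLB -> MISS, insert
vaddr=41: (1,1) not in TLB -> MISS, insert
vaddr=46: (1,1) in TLB -> HIT
vaddr=46: (1,1) in TLB -> HIT
vaddr=44: (1,1) in TLB -> HIT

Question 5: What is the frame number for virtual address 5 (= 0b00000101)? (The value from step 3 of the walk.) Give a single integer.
Answer: 10

Derivation:
vaddr = 5: l1_idx=0, l2_idx=0
L1[0] = 0; L2[0][0] = 10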